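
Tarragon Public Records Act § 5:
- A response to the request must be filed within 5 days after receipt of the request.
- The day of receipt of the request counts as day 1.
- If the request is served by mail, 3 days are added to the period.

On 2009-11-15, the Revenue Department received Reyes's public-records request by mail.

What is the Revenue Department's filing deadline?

November 22, 2009

Counting 2009-11-15 as day 1, day 5 is November 19, 2009.
Service was by mail, adding 3 days: November 19, 2009 + 3 days = November 22, 2009.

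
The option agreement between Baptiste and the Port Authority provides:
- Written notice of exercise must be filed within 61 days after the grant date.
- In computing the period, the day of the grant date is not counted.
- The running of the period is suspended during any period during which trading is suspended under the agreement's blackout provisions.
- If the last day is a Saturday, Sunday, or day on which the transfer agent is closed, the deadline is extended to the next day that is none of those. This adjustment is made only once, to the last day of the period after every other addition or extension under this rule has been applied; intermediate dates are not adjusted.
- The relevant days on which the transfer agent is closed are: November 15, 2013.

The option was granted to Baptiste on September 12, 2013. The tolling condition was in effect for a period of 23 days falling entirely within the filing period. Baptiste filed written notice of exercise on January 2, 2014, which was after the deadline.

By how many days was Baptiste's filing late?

28 days

61 days after September 12, 2013 is November 12, 2013.
Tolling adds 23 days: November 12, 2013 + 23 days = December 5, 2013.
December 5, 2013 is a Thursday and not a day on which the transfer agent is closed, so no extension applies.
The deadline is December 5, 2013; from December 5, 2013 to January 2, 2014 is 28 days.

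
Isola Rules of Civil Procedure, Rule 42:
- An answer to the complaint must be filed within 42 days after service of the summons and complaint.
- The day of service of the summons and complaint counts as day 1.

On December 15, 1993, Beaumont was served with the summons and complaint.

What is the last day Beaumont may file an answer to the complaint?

Counting December 15, 1993 as day 1, day 42 is January 25, 1994.

January 25, 1994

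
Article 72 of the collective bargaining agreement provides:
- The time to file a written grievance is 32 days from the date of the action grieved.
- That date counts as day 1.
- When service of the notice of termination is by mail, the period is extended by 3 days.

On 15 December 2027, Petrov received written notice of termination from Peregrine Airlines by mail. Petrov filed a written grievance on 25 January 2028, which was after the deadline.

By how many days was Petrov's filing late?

Counting 15 December 2027 as day 1, day 32 is January 15, 2028.
Service was by mail, adding 3 days: January 15, 2028 + 3 days = January 18, 2028.
The deadline is January 18, 2028; from January 18, 2028 to January 25, 2028 is 7 days.

7 days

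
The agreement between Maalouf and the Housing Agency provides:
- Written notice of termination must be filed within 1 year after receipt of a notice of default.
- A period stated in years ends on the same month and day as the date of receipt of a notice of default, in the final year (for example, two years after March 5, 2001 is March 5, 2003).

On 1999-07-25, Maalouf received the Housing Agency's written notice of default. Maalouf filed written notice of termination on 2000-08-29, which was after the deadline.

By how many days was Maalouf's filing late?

35 days

1 year after 1999-07-25 is July 25, 2000.
The deadline is July 25, 2000; from July 25, 2000 to August 29, 2000 is 35 days.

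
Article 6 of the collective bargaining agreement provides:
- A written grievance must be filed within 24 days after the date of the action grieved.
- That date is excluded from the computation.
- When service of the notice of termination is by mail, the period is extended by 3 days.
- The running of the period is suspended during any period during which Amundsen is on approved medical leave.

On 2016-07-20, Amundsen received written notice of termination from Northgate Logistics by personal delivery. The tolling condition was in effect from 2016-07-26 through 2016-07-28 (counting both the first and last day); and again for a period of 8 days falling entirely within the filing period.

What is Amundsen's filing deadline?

24 days after 2016-07-20 is August 13, 2016.
Service was not by mail, so no mail extension applies.
From July 26, 2016 through July 28, 2016 inclusive is 3 days; tolling adds 3 days: August 13, 2016 + 3 days = August 16, 2016.
Tolling adds 8 days: August 16, 2016 + 8 days = August 24, 2016.

August 24, 2016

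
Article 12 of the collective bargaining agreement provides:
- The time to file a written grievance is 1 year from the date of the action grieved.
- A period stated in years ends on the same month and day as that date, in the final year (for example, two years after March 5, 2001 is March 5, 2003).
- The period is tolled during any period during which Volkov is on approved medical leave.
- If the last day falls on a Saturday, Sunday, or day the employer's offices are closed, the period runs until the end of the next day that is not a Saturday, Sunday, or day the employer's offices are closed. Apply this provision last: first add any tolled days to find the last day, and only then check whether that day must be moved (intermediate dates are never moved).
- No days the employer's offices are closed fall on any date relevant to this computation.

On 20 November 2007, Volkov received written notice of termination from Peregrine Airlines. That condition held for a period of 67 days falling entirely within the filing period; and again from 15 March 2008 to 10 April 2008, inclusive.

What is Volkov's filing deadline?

1 year after 20 November 2007 is November 20, 2008.
Tolling adds 67 days: November 20, 2008 + 67 days = January 26, 2009.
From March 15, 2008 through April 10, 2008 inclusive is 27 days; tolling adds 27 days: January 26, 2009 + 27 days = February 22, 2009.
February 22, 2009 is Sunday. The next qualifying day is February 23, 2009.

February 23, 2009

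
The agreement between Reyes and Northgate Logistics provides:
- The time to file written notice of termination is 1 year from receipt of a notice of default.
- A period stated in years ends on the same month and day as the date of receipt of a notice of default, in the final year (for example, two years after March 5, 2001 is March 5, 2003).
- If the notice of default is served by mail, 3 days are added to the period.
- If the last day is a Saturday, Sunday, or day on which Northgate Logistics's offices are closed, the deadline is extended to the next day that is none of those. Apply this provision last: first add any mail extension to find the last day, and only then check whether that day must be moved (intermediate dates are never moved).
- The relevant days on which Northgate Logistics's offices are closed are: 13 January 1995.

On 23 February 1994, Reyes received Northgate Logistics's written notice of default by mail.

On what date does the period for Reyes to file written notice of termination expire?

February 27, 1995

1 year after 23 February 1994 is February 23, 1995.
Service was by mail, adding 3 days: February 23, 1995 + 3 days = February 26, 1995.
February 26, 1995 is Sunday. The next qualifying day is February 27, 1995.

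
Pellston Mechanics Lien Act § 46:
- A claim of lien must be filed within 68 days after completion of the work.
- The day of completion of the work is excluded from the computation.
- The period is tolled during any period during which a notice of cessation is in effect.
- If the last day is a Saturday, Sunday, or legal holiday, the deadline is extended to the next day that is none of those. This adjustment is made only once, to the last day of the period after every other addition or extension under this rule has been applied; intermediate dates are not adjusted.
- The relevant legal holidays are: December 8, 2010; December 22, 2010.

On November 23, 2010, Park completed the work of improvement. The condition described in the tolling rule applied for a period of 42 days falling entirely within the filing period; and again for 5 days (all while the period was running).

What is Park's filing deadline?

March 18, 2011

68 days after November 23, 2010 is January 30, 2011.
Tolling adds 42 days: January 30, 2011 + 42 days = March 13, 2011.
Tolling adds 5 days: March 13, 2011 + 5 days = March 18, 2011.
March 18, 2011 is a Friday and not a legal holiday, so no extension applies.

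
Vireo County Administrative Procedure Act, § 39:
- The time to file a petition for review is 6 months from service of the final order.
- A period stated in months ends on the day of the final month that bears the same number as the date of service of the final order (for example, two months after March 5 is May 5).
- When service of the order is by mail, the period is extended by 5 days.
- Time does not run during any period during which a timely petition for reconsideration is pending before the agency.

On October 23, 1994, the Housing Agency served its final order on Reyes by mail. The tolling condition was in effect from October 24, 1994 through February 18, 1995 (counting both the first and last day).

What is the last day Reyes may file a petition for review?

6 months after October 23, 1994 is April 23, 1995.
Service was by mail, adding 5 days: April 23, 1995 + 5 days = April 28, 1995.
From October 24, 1994 through February 18, 1995 inclusive is 118 days; tolling adds 118 days: April 28, 1995 + 118 days = August 24, 1995.

August 24, 1995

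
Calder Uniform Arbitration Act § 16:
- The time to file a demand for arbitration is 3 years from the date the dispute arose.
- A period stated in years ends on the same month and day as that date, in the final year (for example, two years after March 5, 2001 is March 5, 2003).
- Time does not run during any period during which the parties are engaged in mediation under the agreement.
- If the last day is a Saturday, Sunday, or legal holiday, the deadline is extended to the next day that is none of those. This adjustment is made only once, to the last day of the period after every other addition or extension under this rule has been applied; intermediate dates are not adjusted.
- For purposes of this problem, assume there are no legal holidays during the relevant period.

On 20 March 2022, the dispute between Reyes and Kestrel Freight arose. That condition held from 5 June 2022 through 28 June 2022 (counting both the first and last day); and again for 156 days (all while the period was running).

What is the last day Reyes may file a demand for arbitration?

3 years after 20 March 2022 is March 20, 2025.
From June 5, 2022 through June 28, 2022 inclusive is 24 days; tolling adds 24 days: March 20, 2025 + 24 days = April 13, 2025.
Tolling adds 156 days: April 13, 2025 + 156 days = September 16, 2025.
September 16, 2025 is a Tuesday and not a legal holiday, so no extension applies.

September 16, 2025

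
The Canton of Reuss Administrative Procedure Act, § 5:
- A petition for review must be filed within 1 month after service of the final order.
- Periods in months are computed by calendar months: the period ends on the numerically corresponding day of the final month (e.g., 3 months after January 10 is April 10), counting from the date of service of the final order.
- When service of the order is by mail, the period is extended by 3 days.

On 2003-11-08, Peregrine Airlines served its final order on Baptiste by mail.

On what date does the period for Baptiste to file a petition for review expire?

1 month after 2003-11-08 is December 8, 2003.
Service was by mail, adding 3 days: December 8, 2003 + 3 days = December 11, 2003.

December 11, 2003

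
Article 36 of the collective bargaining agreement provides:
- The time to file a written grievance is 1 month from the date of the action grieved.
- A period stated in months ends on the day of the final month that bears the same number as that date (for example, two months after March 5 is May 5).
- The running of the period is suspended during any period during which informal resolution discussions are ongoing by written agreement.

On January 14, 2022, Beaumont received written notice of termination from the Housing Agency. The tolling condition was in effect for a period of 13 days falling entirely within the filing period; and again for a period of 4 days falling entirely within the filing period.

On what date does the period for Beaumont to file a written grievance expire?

March 3, 2022

1 month after January 14, 2022 is February 14, 2022.
Tolling adds 13 days: February 14, 2022 + 13 days = February 27, 2022.
Tolling adds 4 days: February 27, 2022 + 4 days = March 3, 2022.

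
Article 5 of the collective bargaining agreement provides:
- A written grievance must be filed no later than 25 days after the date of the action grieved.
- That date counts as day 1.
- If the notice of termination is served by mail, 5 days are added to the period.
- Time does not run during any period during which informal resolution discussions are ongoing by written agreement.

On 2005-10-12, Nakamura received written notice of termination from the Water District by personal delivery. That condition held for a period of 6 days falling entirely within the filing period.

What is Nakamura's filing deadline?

November 11, 2005

Counting 2005-10-12 as day 1, day 25 is November 5, 2005.
Service was not by mail, so no mail extension applies.
Tolling adds 6 days: November 5, 2005 + 6 days = November 11, 2005.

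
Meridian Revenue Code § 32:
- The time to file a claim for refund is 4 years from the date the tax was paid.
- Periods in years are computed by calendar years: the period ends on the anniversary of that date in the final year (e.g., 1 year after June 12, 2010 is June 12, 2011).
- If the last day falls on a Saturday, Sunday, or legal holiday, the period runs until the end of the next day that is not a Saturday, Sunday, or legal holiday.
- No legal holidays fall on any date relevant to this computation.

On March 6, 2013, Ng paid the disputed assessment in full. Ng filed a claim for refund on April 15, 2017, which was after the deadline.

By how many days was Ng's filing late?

40 days

4 years after March 6, 2013 is March 6, 2017.
March 6, 2017 is a Monday and not a legal holiday, so no extension applies.
The deadline is March 6, 2017; from March 6, 2017 to April 15, 2017 is 40 days.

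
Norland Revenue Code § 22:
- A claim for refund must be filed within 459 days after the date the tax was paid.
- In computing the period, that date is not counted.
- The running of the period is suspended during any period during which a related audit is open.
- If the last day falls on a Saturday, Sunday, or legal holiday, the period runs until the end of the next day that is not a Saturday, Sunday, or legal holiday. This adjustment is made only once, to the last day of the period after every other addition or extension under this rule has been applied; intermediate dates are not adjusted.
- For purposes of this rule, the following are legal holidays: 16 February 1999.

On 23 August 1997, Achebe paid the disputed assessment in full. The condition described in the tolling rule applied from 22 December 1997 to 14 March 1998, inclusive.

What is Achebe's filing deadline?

February 17, 1999

459 days after 23 August 1997 is November 25, 1998.
From December 22, 1997 through March 14, 1998 inclusive is 83 days; tolling adds 83 days: November 25, 1998 + 83 days = February 16, 1999.
February 16, 1999 is a listed holiday. The next qualifying day is February 17, 1999.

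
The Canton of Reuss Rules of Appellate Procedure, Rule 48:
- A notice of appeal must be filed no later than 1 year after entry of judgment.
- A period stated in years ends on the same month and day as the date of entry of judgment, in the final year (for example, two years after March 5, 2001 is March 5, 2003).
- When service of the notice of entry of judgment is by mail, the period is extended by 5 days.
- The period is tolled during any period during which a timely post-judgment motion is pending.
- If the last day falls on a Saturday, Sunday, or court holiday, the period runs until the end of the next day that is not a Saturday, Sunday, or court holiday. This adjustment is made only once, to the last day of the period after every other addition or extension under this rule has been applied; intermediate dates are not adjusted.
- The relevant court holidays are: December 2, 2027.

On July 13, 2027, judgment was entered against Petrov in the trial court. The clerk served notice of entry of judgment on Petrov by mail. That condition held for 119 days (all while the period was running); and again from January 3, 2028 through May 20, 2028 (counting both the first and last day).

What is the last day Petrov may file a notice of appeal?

April 2, 2029

1 year after July 13, 2027 is July 13, 2028.
Service was by mail, adding 5 days: July 13, 2028 + 5 days = July 18, 2028.
Tolling adds 119 days: July 18, 2028 + 119 days = November 14, 2028.
From January 3, 2028 through May 20, 2028 inclusive is 139 days; tolling adds 139 days: November 14, 2028 + 139 days = April 2, 2029.
April 2, 2029 is a Monday and not a court holiday, so no extension applies.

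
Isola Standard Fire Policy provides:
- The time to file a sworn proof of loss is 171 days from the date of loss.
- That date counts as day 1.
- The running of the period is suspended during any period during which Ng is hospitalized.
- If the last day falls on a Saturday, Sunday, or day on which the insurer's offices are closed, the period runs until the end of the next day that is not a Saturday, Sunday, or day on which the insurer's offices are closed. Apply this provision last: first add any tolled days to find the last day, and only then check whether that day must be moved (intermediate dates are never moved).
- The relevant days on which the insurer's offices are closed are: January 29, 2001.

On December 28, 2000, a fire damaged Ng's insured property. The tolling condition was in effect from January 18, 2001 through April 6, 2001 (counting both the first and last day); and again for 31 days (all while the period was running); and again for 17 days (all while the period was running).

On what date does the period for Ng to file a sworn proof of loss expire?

October 22, 2001

Counting December 28, 2000 as day 1, day 171 is June 16, 2001.
From January 18, 2001 through April 6, 2001 inclusive is 79 days; tolling adds 79 days: June 16, 2001 + 79 days = September 3, 2001.
Tolling adds 31 days: September 3, 2001 + 31 days = October 4, 2001.
Tolling adds 17 days: October 4, 2001 + 17 days = October 21, 2001.
October 21, 2001 is Sunday. The next qualifying day is October 22, 2001.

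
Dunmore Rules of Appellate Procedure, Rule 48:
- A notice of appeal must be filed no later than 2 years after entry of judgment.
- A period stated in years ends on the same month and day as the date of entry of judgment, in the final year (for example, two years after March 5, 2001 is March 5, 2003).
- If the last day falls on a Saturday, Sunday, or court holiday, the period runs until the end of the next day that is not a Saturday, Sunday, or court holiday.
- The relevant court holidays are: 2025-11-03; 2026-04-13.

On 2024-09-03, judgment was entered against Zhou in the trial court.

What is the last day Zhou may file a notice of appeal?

2 years after 2024-09-03 is September 3, 2026.
September 3, 2026 is a Thursday and not a court holiday, so no extension applies.

September 3, 2026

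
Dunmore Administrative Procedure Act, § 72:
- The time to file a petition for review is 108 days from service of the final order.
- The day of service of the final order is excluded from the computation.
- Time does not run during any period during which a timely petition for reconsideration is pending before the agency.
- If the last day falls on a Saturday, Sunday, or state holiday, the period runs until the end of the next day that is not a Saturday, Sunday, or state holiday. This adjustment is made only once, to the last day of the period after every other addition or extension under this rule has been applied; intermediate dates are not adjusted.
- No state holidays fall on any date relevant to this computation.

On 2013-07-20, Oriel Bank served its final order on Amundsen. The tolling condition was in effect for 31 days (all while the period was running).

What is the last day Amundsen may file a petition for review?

December 6, 2013

108 days after 2013-07-20 is November 5, 2013.
Tolling adds 31 days: November 5, 2013 + 31 days = December 6, 2013.
December 6, 2013 is a Friday and not a state holiday, so no extension applies.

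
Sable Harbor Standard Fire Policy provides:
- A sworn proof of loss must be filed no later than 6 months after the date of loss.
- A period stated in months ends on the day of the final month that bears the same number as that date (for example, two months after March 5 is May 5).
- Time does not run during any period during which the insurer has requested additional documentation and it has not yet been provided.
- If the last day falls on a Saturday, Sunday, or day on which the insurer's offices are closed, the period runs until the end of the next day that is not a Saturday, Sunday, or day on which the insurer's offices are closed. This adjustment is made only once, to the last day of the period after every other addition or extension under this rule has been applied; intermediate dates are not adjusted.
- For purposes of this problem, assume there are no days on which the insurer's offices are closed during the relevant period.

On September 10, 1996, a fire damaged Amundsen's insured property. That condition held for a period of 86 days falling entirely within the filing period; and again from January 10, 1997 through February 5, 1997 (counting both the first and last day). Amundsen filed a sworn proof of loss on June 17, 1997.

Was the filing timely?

Yes

6 months after September 10, 1996 is March 10, 1997.
Tolling adds 86 days: March 10, 1997 + 86 days = June 4, 1997.
From January 10, 1997 through February 5, 1997 inclusive is 27 days; tolling adds 27 days: June 4, 1997 + 27 days = July 1, 1997.
July 1, 1997 is a Tuesday and not a day on which the insurer's offices are closed, so no extension applies.
The deadline is July 1, 1997; the filing on June 17, 1997 is on or before that date.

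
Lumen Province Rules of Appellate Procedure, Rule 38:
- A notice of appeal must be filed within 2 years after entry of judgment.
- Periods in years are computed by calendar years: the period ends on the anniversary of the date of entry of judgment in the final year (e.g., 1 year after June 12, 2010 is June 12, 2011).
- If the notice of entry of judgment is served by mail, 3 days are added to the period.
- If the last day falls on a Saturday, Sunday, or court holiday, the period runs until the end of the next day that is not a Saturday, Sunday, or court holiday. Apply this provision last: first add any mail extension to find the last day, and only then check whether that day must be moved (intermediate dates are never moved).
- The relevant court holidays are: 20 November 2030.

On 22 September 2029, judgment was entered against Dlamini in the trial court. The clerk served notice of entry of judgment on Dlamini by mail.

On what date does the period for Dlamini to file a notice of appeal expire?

September 25, 2031

2 years after 22 September 2029 is September 22, 2031.
Service was by mail, adding 3 days: September 22, 2031 + 3 days = September 25, 2031.
September 25, 2031 is a Thursday and not a court holiday, so no extension applies.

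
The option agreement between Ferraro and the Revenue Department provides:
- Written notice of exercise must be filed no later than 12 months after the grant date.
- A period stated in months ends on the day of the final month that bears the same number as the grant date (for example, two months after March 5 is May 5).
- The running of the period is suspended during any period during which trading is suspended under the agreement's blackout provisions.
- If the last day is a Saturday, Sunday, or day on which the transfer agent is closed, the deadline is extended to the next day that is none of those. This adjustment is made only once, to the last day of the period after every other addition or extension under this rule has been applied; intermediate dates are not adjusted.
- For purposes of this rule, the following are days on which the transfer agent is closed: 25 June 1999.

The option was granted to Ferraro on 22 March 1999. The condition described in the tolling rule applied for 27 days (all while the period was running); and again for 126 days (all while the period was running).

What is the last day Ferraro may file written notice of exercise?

August 22, 2000

12 months after 22 March 1999 is March 22, 2000.
Tolling adds 27 days: March 22, 2000 + 27 days = April 18, 2000.
Tolling adds 126 days: April 18, 2000 + 126 days = August 22, 2000.
August 22, 2000 is a Tuesday and not a day on which the transfer agent is closed, so no extension applies.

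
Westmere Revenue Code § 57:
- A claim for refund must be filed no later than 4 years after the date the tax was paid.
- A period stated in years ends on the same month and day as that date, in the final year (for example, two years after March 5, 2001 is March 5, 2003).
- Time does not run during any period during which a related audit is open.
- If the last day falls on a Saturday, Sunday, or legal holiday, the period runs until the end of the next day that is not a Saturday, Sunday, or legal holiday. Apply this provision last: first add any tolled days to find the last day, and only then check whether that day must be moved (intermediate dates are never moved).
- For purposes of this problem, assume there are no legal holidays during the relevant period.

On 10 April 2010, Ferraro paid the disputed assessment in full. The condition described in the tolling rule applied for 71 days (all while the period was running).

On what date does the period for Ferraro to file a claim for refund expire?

4 years after 10 April 2010 is April 10, 2014.
Tolling adds 71 days: April 10, 2014 + 71 days = June 20, 2014.
June 20, 2014 is a Friday and not a legal holiday, so no extension applies.

June 20, 2014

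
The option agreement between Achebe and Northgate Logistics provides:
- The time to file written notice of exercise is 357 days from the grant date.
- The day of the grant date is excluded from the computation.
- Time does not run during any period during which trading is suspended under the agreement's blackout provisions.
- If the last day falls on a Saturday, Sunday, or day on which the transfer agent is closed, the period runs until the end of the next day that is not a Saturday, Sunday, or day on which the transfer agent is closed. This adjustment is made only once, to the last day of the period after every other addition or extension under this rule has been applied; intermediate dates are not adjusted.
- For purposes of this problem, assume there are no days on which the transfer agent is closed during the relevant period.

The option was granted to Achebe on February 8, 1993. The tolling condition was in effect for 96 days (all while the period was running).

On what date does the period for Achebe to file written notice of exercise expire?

357 days after February 8, 1993 is January 31, 1994.
Tolling adds 96 days: January 31, 1994 + 96 days = May 7, 1994.
May 7, 1994 is Saturday; May 8, 1994 is Sunday. The next qualifying day is May 9, 1994.

May 9, 1994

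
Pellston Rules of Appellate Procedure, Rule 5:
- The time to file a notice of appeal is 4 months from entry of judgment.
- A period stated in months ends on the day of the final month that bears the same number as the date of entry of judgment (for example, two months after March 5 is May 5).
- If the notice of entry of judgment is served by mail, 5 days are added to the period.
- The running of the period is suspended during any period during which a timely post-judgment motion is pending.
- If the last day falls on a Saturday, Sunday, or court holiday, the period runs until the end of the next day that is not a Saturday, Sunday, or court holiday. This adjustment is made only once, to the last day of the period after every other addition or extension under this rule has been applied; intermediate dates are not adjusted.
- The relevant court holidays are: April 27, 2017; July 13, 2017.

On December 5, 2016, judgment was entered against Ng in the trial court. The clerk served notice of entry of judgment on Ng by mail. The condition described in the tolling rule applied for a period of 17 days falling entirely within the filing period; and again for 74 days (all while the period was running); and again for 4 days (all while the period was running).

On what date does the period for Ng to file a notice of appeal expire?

4 months after December 5, 2016 is April 5, 2017.
Service was by mail, adding 5 days: April 5, 2017 + 5 days = April 10, 2017.
Tolling adds 17 days: April 10, 2017 + 17 days = April 27, 2017.
Tolling adds 74 days: April 27, 2017 + 74 days = July 10, 2017.
Tolling adds 4 days: July 10, 2017 + 4 days = July 14, 2017.
July 14, 2017 is a Friday and not a court holiday, so no extension applies.

July 14, 2017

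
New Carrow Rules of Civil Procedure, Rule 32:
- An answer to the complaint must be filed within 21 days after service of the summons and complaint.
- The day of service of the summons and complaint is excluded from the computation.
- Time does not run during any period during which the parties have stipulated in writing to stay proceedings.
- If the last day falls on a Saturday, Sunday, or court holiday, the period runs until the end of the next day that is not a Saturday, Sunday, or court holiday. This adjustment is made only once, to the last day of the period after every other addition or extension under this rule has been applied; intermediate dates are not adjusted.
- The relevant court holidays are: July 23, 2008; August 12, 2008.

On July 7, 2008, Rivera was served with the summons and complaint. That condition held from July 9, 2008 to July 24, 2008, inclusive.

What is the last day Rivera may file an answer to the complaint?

August 13, 2008

21 days after July 7, 2008 is July 28, 2008.
From July 9, 2008 through July 24, 2008 inclusive is 16 days; tolling adds 16 days: July 28, 2008 + 16 days = August 13, 2008.
August 13, 2008 is a Wednesday and not a court holiday, so no extension applies.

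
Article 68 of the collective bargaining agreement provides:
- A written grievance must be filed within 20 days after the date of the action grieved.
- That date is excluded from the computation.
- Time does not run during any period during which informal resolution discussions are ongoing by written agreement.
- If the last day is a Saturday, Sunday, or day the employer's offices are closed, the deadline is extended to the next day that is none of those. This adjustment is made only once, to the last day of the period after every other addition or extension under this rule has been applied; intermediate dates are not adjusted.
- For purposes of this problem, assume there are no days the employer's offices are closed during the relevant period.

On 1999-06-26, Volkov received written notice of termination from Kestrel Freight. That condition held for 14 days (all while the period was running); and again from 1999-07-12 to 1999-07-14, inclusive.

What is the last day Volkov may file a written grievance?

August 2, 1999

20 days after 1999-06-26 is July 16, 1999.
Tolling adds 14 days: July 16, 1999 + 14 days = July 30, 1999.
From July 12, 1999 through July 14, 1999 inclusive is 3 days; tolling adds 3 days: July 30, 1999 + 3 days = August 2, 1999.
August 2, 1999 is a Monday and not a day the employer's offices are closed, so no extension applies.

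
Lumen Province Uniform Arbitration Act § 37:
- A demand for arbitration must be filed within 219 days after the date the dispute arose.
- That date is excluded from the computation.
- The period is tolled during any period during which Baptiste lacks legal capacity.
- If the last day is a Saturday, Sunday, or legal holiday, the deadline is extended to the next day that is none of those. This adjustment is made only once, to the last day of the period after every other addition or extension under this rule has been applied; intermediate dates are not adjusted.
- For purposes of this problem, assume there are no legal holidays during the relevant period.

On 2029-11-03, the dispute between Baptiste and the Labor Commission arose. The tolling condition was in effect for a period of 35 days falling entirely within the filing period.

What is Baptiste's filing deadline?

219 days after 2029-11-03 is June 10, 2030.
Tolling adds 35 days: June 10, 2030 + 35 days = July 15, 2030.
July 15, 2030 is a Monday and not a legal holiday, so no extension applies.

July 15, 2030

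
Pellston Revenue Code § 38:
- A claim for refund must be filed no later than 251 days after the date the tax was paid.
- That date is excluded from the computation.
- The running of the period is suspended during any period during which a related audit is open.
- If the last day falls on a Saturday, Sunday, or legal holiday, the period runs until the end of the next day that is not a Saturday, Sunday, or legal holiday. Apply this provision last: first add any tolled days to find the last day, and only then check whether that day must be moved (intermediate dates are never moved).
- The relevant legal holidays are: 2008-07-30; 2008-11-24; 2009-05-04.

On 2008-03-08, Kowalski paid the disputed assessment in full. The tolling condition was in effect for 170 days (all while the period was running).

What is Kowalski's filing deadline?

May 5, 2009

251 days after 2008-03-08 is November 14, 2008.
Tolling adds 170 days: November 14, 2008 + 170 days = May 3, 2009.
May 3, 2009 is Sunday; May 4, 2009 is a listed holiday. The next qualifying day is May 5, 2009.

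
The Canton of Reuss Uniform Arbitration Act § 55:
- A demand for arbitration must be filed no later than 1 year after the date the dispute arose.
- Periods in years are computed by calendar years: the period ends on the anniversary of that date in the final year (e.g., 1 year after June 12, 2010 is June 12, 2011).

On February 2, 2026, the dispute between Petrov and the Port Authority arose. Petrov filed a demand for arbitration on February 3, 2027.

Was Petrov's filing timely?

No

1 year after February 2, 2026 is February 2, 2027.
The deadline is February 2, 2027; the filing on February 3, 2027 is after that date.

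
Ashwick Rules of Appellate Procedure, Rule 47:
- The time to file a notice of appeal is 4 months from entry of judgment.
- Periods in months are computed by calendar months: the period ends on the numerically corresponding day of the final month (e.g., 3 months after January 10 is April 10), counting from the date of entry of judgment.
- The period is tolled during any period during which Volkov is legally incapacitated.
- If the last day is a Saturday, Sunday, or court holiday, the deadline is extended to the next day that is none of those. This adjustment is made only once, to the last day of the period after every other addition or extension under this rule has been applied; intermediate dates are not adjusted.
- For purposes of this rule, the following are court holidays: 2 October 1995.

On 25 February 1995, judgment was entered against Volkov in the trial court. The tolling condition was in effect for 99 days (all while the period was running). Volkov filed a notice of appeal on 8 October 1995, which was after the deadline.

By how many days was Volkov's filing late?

4 months after 25 February 1995 is June 25, 1995.
Tolling adds 99 days: June 25, 1995 + 99 days = October 2, 1995.
October 2, 1995 is a listed holiday. The next qualifying day is October 3, 1995.
The deadline is October 3, 1995; from October 3, 1995 to October 8, 1995 is 5 days.

5 days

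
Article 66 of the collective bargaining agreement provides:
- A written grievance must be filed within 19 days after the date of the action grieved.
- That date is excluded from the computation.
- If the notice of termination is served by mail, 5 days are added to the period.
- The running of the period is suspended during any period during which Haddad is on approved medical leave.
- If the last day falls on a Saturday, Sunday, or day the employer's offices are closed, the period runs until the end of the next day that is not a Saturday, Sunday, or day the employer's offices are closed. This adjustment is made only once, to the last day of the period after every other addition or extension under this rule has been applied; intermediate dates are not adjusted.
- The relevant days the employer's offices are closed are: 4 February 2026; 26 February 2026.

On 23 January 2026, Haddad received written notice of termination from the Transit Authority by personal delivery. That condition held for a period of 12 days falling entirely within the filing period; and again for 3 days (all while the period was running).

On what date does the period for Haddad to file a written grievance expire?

19 days after 23 January 2026 is February 11, 2026.
Service was not by mail, so no mail extension applies.
Tolling adds 12 days: February 11, 2026 + 12 days = February 23, 2026.
Tolling adds 3 days: February 23, 2026 + 3 days = February 26, 2026.
February 26, 2026 is a listed holiday. The next qualifying day is February 27, 2026.

February 27, 2026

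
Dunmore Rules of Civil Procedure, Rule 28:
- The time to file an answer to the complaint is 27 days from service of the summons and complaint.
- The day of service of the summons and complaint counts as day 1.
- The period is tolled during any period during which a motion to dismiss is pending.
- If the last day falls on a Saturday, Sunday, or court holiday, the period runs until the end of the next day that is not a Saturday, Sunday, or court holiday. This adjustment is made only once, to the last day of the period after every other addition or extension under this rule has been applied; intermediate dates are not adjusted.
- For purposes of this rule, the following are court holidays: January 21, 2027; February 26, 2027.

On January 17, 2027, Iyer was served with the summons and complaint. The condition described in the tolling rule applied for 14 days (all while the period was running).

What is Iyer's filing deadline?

March 1, 2027

Counting January 17, 2027 as day 1, day 27 is February 12, 2027.
Tolling adds 14 days: February 12, 2027 + 14 days = February 26, 2027.
February 26, 2027 is a listed holiday; February 27, 2027 is Saturday; February 28, 2027 is Sunday. The next qualifying day is March 1, 2027.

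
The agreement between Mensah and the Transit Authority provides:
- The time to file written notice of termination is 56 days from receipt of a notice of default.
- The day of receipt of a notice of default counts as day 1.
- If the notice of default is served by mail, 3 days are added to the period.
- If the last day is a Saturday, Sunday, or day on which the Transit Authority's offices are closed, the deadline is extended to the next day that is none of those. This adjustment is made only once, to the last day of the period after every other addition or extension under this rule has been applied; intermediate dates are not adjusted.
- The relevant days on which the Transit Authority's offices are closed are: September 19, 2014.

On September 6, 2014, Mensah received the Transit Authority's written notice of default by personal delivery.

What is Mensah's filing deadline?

October 31, 2014

Counting September 6, 2014 as day 1, day 56 is October 31, 2014.
Service was not by mail, so no mail extension applies.
October 31, 2014 is a Friday and not a day on which the Transit Authority's offices are closed, so no extension applies.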